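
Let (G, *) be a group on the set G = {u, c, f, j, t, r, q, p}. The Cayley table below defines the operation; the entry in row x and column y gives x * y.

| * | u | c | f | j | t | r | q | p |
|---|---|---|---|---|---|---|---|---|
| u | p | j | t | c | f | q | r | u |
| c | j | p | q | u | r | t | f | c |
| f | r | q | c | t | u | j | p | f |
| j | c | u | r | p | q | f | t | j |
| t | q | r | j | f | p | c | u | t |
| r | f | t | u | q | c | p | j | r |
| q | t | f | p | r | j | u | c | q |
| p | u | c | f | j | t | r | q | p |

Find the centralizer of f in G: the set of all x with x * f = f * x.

Compare row f with column f entry by entry.
c * f = q = f * c, so c commutes with f.
j * f = r but f * j = t, so j does not.
Collecting the elements that commute with f: C(f) = {c, f, p, q}.

{c, f, p, q}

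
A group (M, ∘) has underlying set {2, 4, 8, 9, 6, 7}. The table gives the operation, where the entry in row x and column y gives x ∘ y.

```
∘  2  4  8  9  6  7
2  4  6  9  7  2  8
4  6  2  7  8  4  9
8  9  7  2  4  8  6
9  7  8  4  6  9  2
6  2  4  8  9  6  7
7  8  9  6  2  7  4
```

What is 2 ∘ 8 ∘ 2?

7

2 ∘ 8 = 9
9 ∘ 2 = 7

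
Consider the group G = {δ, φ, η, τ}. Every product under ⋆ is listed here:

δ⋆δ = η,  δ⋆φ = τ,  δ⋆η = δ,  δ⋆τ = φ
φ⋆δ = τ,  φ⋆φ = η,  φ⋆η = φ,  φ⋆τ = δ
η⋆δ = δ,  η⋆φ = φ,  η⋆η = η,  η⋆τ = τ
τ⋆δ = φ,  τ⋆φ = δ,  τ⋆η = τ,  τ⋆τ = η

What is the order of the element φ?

2

The identity element is η (its row matches the header).
φ^1 = φ
φ^2 = φ ⋆ φ = η
The first power of φ equal to the identity is φ^2, so ord(φ) = 2.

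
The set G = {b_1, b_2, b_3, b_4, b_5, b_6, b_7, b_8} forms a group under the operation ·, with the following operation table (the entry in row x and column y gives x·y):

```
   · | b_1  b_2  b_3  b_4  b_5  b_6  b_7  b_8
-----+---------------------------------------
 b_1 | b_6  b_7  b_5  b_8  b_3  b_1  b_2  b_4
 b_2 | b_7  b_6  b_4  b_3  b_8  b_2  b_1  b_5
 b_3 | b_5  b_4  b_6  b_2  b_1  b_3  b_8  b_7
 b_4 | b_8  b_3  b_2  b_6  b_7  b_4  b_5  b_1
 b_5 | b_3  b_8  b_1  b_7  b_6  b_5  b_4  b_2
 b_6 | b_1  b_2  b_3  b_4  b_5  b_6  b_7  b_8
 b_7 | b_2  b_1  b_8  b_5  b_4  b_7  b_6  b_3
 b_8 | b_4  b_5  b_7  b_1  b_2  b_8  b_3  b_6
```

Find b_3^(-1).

First locate the identity: row b_6 matches the header, so b_6 is the identity.
Scan row b_3 for b_6: b_3·b_3 = b_6. Hence b_3^(-1) = b_3.
(Structurally, G here is isomorphic to the elementary abelian group (Z_2)^3.)

b_3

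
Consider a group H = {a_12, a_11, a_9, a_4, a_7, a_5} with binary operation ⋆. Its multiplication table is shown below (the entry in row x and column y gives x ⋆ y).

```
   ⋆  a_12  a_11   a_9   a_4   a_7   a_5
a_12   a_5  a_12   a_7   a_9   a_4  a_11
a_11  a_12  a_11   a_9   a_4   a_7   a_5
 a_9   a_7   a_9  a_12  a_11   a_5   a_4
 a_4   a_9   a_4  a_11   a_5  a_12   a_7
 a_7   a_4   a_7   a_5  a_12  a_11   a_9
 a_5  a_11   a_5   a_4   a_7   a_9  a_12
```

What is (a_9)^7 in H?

a_9

a_9^1 = a_9
a_9^2 = a_9 ⋆ a_9 = a_12
a_9^3 = a_12 ⋆ a_9 = a_7
a_9^4 = a_7 ⋆ a_9 = a_5
a_9^5 = a_5 ⋆ a_9 = a_4
a_9^6 = a_4 ⋆ a_9 = a_11
a_9^7 = a_11 ⋆ a_9 = a_9
(Structurally, H here is isomorphic to the cyclic group Z_6.)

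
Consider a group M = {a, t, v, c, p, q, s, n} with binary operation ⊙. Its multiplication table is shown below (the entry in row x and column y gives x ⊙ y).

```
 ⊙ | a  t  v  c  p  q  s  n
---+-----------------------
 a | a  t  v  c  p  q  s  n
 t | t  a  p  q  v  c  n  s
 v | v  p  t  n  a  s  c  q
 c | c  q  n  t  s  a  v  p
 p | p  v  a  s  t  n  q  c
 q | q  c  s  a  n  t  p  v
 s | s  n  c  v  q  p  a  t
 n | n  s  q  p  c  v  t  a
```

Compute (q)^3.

q^1 = q
q^2 = q ⊙ q = t
q^3 = t ⊙ q = c
(Structurally, M here is isomorphic to Z_2 x Z_4.)

c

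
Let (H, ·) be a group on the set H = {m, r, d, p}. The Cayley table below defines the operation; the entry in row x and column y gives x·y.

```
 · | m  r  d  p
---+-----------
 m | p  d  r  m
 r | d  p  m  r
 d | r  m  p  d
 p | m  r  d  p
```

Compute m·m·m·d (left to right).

m·m = p
p·m = m
m·d = r

r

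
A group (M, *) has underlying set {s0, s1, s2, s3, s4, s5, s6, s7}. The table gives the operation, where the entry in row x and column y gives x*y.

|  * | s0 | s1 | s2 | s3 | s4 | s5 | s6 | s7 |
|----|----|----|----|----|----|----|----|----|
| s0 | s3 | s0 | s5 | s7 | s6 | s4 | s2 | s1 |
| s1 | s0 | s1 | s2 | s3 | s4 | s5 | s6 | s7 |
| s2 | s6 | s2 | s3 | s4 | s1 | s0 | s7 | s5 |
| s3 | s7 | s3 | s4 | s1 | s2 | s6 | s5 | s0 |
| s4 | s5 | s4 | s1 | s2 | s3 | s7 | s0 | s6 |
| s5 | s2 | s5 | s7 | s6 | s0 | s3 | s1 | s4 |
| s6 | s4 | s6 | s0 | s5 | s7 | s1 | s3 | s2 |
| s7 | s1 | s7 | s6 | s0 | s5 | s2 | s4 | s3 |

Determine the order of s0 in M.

The identity element is s1 (its row matches the header).
s0^1 = s0
s0^2 = s0*s0 = s3
s0^3 = s3*s0 = s7
s0^4 = s7*s0 = s1
The first power of s0 equal to the identity is s0^4, so ord(s0) = 4.

4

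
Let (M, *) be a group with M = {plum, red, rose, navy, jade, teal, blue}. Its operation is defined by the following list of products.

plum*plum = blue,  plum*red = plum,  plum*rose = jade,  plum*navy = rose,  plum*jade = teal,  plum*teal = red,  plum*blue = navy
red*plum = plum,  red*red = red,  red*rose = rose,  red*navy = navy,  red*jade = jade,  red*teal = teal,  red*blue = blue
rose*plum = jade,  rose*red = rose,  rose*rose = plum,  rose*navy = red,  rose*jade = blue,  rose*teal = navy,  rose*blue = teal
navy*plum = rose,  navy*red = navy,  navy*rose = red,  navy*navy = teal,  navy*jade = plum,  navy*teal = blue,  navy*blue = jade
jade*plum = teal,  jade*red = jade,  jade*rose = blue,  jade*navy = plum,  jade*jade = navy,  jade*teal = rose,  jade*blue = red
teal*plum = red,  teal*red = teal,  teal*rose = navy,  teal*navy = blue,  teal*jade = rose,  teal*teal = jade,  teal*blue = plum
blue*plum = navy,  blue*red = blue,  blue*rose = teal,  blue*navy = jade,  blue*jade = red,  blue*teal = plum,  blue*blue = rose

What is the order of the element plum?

The identity element is red (its row matches the header).
plum^1 = plum
plum^2 = plum * plum = blue
plum^3 = blue * plum = navy
plum^4 = navy * plum = rose
plum^5 = rose * plum = jade
plum^6 = jade * plum = teal
plum^7 = teal * plum = red
The first power of plum equal to the identity is plum^7, so ord(plum) = 7.

7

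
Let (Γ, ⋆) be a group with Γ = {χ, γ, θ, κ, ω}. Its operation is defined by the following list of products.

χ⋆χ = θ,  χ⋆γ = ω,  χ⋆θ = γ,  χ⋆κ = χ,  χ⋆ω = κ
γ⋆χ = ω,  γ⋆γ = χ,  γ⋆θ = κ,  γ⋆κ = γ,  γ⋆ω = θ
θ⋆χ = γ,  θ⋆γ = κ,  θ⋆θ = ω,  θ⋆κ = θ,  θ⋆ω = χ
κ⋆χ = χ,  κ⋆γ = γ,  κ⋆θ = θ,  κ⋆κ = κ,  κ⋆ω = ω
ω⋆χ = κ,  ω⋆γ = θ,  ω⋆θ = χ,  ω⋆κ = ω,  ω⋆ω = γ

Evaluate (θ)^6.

θ^1 = θ
θ^2 = θ ⋆ θ = ω
θ^3 = ω ⋆ θ = χ
θ^4 = χ ⋆ θ = γ
θ^5 = γ ⋆ θ = κ
θ^6 = κ ⋆ θ = θ

θ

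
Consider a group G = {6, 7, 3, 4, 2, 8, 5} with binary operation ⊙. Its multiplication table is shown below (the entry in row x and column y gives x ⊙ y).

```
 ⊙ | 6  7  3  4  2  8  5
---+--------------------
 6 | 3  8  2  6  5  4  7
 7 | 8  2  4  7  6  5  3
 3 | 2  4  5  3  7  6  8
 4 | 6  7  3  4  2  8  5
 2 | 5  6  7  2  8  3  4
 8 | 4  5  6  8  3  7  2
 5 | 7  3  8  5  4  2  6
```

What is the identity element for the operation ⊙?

The identity e satisfies e ⊙ x = x for all x, so its row in the table reproduces the column headers.
Row 4 reads: 6, 7, 3, 4, 2, 8, 5 — exactly the header order. So 4 is the identity.

4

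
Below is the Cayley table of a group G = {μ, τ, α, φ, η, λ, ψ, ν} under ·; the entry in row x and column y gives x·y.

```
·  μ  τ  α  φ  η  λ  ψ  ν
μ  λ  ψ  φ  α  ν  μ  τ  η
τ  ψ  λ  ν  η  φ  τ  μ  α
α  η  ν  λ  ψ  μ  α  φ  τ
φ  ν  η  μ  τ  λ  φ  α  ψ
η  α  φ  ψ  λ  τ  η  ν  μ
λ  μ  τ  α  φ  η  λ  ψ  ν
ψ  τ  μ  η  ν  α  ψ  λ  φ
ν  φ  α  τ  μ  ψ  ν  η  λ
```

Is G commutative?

No

φ·ν = ψ but ν·φ = μ.
Since φ and ν do not commute, G is not abelian.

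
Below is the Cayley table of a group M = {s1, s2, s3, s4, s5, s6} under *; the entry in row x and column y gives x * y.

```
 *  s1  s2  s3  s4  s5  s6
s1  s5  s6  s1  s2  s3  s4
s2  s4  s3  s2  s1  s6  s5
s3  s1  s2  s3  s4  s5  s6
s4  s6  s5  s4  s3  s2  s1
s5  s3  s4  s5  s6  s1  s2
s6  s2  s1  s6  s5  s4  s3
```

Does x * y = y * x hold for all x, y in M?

No

s1 * s6 = s4 but s6 * s1 = s2.
Since s1 and s6 do not commute, M is not abelian.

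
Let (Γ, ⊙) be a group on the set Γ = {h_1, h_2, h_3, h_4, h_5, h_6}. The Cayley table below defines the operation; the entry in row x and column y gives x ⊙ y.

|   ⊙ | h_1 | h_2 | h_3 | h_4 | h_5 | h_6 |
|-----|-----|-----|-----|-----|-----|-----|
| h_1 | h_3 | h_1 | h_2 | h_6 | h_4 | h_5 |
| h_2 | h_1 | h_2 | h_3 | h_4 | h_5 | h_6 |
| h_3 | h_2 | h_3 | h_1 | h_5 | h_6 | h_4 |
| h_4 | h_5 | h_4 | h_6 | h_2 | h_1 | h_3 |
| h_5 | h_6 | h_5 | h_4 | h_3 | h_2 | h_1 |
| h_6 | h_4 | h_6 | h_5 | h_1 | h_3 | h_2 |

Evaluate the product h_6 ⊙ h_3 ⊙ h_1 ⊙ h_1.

h_4

h_6 ⊙ h_3 = h_5
h_5 ⊙ h_1 = h_6
h_6 ⊙ h_1 = h_4
(Structurally, Γ here is isomorphic to the symmetric group S_3.)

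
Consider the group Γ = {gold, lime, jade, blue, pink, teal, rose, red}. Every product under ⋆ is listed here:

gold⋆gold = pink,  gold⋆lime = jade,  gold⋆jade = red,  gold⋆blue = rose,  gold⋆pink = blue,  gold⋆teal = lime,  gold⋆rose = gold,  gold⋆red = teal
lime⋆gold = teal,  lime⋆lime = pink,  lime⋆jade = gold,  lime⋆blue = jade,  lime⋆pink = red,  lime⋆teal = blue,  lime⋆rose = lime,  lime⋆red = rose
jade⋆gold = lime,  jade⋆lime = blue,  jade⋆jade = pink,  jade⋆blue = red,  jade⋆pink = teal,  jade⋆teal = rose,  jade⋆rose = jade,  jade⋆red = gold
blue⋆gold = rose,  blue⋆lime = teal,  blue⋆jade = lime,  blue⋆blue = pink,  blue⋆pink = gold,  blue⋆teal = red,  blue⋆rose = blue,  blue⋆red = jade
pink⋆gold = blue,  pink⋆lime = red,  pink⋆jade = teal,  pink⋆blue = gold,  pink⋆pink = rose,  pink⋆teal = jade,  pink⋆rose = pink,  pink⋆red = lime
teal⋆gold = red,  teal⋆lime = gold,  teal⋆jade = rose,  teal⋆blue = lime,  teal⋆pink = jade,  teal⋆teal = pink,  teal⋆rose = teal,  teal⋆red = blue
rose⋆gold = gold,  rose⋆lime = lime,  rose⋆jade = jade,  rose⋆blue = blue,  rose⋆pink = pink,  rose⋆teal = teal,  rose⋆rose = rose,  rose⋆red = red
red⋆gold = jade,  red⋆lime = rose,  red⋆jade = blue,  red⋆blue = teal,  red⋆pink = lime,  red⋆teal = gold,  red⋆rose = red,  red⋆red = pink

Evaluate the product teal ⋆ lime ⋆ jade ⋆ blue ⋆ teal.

pink

teal ⋆ lime = gold
gold ⋆ jade = red
red ⋆ blue = teal
teal ⋆ teal = pink
(Structurally, Γ here is isomorphic to the quaternion group Q_8.)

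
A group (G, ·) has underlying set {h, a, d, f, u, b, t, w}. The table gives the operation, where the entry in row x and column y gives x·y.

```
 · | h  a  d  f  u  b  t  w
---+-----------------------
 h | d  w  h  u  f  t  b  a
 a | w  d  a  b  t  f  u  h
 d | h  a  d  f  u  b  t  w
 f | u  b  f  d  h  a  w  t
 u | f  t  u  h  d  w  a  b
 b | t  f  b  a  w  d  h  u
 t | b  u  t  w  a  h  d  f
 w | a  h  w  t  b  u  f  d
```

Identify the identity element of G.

The identity e satisfies e·x = x for all x, so its row in the table reproduces the column headers.
Row d reads: h, a, d, f, u, b, t, w — exactly the header order. So d is the identity.

d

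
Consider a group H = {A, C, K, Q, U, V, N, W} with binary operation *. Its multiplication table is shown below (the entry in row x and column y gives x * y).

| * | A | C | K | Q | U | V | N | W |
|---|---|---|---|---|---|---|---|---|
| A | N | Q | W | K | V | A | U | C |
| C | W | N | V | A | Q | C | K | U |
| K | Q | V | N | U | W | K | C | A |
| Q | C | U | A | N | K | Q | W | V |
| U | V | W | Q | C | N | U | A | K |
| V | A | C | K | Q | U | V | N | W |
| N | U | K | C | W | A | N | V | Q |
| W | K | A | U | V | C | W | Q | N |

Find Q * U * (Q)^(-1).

The identity is V. In row Q, the entry V sits in column W, so Q^(-1) = W.
Q * U = K
K * W = A

A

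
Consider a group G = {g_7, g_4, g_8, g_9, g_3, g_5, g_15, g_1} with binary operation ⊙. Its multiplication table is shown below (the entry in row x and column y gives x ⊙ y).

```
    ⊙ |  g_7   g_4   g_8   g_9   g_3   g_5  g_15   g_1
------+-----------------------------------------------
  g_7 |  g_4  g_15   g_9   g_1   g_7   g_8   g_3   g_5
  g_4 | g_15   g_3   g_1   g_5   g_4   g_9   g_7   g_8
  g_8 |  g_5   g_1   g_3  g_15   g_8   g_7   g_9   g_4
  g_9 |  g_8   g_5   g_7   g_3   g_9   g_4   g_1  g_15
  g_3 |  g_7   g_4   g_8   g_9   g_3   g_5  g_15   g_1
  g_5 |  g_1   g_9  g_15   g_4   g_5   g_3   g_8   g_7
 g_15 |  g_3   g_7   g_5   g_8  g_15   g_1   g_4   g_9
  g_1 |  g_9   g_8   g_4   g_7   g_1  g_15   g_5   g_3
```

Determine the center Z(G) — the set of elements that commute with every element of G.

{g_3, g_4}

An element z is central iff its row equals its column in the table.
For g_9: g_9 ⊙ g_15 = g_1 ≠ g_8 = g_15 ⊙ g_9, so g_9 ∉ Z.
Checking each element this way leaves Z(G) = {g_3, g_4}.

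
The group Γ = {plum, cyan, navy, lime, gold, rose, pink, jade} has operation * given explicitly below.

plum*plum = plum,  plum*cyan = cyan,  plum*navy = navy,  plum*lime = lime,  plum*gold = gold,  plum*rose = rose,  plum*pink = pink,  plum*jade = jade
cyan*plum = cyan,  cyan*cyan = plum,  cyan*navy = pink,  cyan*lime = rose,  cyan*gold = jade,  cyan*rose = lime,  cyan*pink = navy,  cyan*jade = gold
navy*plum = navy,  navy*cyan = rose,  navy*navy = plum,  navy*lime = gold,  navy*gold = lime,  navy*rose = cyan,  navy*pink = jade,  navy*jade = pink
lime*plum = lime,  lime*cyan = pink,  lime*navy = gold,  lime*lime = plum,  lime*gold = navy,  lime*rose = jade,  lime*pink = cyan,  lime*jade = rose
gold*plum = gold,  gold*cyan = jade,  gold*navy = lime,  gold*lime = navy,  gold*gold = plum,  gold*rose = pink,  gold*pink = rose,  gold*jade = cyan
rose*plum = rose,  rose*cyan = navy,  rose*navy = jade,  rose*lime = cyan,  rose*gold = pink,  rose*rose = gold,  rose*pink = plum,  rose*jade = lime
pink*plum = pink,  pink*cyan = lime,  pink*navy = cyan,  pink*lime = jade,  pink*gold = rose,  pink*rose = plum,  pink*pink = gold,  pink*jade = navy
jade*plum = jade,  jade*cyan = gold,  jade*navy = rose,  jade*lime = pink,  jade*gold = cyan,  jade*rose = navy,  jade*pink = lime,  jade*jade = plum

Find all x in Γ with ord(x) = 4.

{pink, rose}

Identity is plum. Compute the order of each non-identity element by repeated multiplication:
  cyan: cyan → plum  (order 2)
  navy: navy → plum  (order 2)
  lime: lime → plum  (order 2)
  gold: gold → plum  (order 2)
  rose: rose → gold → pink → plum  (order 4)
  pink: pink → gold → rose → plum  (order 4)
  jade: jade → plum  (order 2)
Elements of order 4: {pink, rose}.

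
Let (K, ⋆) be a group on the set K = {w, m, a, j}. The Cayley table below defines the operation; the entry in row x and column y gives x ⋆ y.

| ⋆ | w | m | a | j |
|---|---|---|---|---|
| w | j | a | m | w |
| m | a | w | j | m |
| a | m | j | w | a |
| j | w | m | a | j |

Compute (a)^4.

j

a^1 = a
a^2 = a ⋆ a = w
a^3 = w ⋆ a = m
a^4 = m ⋆ a = j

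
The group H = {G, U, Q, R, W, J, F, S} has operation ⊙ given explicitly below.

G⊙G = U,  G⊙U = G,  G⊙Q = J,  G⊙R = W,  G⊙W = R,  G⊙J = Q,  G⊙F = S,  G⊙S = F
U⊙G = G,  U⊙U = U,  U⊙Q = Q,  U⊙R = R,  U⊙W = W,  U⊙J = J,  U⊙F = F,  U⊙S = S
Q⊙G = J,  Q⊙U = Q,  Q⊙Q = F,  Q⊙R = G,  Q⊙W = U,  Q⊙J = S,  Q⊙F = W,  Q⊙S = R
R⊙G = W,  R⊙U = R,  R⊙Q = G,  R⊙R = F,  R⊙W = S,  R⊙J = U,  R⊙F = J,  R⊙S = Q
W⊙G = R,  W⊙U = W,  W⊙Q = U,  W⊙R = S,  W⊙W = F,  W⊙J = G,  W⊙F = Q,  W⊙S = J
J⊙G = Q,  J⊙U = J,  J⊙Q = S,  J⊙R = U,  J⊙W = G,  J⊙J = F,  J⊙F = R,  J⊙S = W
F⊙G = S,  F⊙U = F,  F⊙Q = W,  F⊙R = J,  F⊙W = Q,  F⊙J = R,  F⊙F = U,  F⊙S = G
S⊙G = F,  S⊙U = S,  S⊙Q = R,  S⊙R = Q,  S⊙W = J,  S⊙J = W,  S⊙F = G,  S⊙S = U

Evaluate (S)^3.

S

S^1 = S
S^2 = S ⊙ S = U
S^3 = U ⊙ S = S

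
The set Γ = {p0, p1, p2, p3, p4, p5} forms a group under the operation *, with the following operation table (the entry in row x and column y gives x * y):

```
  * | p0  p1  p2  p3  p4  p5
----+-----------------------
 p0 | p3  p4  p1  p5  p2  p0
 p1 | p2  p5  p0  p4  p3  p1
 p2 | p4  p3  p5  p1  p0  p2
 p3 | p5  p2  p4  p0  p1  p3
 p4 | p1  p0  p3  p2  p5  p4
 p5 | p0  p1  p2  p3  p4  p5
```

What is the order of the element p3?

3

The identity element is p5 (its row matches the header).
p3^1 = p3
p3^2 = p3 * p3 = p0
p3^3 = p0 * p3 = p5
The first power of p3 equal to the identity is p3^3, so ord(p3) = 3.
(Structurally, Γ here is isomorphic to the symmetric group S_3.)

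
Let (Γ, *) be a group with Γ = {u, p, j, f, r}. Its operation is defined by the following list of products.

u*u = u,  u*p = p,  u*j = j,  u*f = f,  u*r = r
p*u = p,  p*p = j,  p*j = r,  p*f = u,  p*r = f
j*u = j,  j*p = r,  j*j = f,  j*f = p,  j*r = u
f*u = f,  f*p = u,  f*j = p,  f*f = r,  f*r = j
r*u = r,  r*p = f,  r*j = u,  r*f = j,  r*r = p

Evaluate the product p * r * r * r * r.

p * r = f
f * r = j
j * r = u
u * r = r

r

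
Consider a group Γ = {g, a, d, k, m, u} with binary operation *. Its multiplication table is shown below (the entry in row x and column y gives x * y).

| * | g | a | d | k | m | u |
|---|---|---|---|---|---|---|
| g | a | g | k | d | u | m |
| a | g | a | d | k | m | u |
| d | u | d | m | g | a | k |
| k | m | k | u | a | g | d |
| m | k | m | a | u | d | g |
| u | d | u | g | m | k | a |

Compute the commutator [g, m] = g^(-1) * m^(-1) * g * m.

d

Identity is a; from the table g^(-1) = g and m^(-1) = d.
g * d = k
k * g = m
m * m = d
(Structurally, Γ here is isomorphic to the symmetric group S_3.)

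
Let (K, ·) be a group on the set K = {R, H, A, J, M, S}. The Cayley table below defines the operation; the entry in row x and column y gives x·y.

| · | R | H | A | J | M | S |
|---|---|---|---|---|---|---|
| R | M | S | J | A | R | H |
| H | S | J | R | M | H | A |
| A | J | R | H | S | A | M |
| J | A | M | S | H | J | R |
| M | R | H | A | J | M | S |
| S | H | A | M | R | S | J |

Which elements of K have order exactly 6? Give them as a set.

Identity is M. Compute the order of each non-identity element by repeated multiplication:
  R: R → M  (order 2)
  H: H → J → M  (order 3)
  A: A → H → R → J → S → M  (order 6)
  J: J → H → M  (order 3)
  S: S → J → R → H → A → M  (order 6)
Elements of order 6: {A, S}.

{A, S}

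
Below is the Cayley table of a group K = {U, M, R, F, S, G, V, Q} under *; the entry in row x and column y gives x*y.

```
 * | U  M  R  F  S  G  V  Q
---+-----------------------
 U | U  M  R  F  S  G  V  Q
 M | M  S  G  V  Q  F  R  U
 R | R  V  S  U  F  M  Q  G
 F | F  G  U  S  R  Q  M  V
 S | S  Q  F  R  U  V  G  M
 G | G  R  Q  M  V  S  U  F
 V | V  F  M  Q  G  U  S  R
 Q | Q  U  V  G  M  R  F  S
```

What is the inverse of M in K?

First locate the identity: row U matches the header, so U is the identity.
Scan row M for U: M*Q = U. Hence M^(-1) = Q.

Q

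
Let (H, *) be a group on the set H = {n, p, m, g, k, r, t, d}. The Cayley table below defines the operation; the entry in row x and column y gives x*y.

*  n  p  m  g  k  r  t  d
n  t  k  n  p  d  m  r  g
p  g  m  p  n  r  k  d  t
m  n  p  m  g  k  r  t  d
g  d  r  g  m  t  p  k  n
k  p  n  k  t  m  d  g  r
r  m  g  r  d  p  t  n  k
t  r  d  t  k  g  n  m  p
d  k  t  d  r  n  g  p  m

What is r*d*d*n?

r*d = k
k*d = r
r*n = m

m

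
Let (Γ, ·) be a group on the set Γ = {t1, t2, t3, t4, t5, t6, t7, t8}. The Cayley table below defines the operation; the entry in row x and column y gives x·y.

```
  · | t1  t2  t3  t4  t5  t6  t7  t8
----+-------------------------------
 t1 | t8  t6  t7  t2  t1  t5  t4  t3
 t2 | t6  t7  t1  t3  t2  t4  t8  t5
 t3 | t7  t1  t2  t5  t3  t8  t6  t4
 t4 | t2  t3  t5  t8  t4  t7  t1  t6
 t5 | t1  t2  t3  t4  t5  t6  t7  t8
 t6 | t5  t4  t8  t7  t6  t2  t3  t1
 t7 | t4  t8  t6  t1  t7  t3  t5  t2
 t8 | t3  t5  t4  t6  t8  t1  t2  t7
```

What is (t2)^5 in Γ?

t2

t2^1 = t2
t2^2 = t2·t2 = t7
t2^3 = t7·t2 = t8
t2^4 = t8·t2 = t5
t2^5 = t5·t2 = t2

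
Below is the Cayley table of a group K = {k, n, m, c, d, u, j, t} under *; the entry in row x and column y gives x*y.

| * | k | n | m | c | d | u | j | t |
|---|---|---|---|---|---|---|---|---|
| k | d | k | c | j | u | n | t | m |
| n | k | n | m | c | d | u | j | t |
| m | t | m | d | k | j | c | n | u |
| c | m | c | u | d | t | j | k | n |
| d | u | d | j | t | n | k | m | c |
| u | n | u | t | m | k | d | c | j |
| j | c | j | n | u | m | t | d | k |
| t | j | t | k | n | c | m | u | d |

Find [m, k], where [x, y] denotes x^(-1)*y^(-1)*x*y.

d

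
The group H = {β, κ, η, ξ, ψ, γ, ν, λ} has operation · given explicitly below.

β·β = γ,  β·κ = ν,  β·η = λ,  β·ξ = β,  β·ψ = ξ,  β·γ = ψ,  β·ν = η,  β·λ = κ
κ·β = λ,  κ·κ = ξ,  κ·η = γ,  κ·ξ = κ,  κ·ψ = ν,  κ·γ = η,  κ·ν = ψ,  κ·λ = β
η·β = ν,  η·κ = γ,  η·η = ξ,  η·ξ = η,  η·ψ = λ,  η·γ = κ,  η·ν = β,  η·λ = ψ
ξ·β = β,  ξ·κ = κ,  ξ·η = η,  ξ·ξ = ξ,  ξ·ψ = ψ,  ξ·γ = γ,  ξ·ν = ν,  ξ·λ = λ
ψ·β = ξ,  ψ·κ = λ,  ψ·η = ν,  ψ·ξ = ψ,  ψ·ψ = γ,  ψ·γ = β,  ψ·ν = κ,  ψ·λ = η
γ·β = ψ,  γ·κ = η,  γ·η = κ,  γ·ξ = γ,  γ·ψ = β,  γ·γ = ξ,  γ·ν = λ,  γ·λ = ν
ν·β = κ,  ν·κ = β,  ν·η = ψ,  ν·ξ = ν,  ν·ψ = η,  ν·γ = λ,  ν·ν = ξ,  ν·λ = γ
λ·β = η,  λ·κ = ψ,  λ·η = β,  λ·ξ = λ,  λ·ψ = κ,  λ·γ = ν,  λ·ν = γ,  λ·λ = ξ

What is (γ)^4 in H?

ξ

γ^1 = γ
γ^2 = γ·γ = ξ
γ^3 = ξ·γ = γ
γ^4 = γ·γ = ξ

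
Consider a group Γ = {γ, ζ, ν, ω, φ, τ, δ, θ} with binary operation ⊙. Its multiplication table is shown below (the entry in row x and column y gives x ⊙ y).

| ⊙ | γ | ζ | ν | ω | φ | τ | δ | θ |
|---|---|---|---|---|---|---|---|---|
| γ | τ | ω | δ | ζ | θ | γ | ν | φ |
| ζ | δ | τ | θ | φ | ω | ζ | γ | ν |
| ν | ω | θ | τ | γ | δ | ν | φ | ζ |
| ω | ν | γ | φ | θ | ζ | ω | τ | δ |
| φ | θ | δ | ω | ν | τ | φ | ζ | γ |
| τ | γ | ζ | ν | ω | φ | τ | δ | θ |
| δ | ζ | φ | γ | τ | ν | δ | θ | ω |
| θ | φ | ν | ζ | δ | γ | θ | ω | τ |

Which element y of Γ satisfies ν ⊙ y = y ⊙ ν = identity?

First locate the identity: row τ matches the header, so τ is the identity.
Scan row ν for τ: ν ⊙ ν = τ. Hence ν^(-1) = ν.

ν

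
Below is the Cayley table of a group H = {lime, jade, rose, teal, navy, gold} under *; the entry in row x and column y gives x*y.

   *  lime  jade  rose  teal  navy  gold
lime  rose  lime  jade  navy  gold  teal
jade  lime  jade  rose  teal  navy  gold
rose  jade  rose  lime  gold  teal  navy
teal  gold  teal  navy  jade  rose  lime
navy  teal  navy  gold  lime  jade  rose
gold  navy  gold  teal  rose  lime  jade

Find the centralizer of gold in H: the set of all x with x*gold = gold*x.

{gold, jade}

Compare row gold with column gold entry by entry.
lime*gold = teal but gold*lime = navy, so lime does not.
Collecting the elements that commute with gold: C(gold) = {gold, jade}.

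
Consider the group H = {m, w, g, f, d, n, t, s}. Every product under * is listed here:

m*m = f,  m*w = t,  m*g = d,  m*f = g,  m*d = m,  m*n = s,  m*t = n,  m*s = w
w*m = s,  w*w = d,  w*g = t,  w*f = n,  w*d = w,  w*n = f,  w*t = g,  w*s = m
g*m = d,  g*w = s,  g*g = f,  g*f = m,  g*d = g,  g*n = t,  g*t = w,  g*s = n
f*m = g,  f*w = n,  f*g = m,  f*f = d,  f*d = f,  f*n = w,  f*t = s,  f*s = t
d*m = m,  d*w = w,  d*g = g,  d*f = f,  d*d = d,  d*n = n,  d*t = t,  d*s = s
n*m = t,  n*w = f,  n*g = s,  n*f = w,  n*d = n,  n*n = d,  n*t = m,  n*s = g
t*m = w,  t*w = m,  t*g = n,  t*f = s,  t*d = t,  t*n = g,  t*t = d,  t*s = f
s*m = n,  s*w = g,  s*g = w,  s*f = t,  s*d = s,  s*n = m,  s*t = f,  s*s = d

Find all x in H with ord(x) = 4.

Identity is d. Compute the order of each non-identity element by repeated multiplication:
  m: m → f → g → d  (order 4)
  w: w → d  (order 2)
  g: g → f → m → d  (order 4)
  f: f → d  (order 2)
  n: n → d  (order 2)
  t: t → d  (order 2)
  s: s → d  (order 2)
Elements of order 4: {g, m}.
(Structurally, H here is isomorphic to the dihedral group D_4.)

{g, m}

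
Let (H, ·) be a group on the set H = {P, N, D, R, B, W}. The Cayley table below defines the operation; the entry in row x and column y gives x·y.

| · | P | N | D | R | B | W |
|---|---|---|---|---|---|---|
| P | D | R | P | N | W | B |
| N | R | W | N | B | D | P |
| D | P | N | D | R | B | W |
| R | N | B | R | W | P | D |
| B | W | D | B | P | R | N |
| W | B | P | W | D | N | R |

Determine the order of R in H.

3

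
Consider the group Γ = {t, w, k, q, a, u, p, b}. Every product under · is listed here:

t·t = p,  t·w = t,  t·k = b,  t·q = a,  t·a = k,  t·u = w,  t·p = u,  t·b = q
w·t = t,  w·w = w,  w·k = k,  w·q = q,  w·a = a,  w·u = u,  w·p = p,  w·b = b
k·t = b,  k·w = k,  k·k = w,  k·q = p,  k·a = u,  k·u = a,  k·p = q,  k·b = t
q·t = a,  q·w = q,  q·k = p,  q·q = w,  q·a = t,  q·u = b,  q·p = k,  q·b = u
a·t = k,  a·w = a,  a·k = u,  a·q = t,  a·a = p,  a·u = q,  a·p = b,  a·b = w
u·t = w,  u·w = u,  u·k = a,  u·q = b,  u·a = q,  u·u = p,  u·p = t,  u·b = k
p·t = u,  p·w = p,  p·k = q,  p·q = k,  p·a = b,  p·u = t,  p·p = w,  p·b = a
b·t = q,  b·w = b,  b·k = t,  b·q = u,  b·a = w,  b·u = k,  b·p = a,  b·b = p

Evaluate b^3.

a

b^1 = b
b^2 = b·b = p
b^3 = p·b = a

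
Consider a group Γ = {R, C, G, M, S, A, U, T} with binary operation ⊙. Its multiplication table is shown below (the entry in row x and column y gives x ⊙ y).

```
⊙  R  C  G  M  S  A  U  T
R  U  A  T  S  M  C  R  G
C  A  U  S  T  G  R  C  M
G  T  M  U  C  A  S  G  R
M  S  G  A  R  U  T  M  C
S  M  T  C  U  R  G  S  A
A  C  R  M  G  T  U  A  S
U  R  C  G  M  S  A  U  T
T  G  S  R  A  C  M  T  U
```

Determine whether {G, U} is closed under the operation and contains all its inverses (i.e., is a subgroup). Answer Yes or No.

Yes

{G, U} contains the identity U.
Checking products: every product of two elements of {G, U} (read from the table) lies in {G, U}, so the set is closed.
In a finite group, a nonempty closed subset is a subgroup. So {G, U} ≤ Γ.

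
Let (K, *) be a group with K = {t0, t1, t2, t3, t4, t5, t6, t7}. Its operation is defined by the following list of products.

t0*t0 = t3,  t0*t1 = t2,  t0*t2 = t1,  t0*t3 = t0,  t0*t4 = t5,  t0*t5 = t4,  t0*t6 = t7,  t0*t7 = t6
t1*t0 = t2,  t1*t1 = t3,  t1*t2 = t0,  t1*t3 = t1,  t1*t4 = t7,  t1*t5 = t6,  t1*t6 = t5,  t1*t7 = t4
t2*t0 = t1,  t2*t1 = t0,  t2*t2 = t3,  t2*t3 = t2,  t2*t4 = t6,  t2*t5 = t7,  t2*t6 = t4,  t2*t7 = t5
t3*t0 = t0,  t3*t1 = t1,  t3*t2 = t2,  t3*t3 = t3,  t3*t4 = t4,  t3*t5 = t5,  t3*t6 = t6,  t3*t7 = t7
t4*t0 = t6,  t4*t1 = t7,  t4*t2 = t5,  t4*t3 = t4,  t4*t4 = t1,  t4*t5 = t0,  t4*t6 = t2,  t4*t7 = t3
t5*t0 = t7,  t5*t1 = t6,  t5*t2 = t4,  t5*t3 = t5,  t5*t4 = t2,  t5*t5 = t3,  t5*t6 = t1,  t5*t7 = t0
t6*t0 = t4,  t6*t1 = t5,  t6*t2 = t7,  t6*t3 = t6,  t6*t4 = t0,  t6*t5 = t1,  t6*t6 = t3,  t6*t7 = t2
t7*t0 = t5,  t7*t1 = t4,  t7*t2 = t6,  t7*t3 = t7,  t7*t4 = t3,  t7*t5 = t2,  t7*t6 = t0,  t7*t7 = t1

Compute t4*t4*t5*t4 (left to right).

t4*t4 = t1
t1*t5 = t6
t6*t4 = t0
(Structurally, K here is isomorphic to the dihedral group D_4.)

t0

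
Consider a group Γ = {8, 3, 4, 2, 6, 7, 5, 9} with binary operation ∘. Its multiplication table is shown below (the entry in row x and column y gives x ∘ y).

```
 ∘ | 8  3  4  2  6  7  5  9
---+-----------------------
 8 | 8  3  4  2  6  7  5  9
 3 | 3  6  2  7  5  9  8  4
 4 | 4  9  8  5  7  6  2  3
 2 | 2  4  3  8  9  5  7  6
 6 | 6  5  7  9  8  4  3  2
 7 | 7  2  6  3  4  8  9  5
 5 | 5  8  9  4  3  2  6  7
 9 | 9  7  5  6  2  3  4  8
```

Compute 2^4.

8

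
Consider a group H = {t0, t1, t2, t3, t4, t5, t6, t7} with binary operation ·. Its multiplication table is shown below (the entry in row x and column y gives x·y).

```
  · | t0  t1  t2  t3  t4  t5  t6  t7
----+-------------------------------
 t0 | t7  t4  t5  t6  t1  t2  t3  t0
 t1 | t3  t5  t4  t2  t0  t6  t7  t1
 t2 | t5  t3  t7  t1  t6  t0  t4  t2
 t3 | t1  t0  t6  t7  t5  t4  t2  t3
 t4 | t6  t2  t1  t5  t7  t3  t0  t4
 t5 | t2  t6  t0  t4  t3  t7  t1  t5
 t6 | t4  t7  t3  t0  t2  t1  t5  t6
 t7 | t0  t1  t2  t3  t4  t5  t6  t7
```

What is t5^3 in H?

t5

t5^1 = t5
t5^2 = t5·t5 = t7
t5^3 = t7·t5 = t5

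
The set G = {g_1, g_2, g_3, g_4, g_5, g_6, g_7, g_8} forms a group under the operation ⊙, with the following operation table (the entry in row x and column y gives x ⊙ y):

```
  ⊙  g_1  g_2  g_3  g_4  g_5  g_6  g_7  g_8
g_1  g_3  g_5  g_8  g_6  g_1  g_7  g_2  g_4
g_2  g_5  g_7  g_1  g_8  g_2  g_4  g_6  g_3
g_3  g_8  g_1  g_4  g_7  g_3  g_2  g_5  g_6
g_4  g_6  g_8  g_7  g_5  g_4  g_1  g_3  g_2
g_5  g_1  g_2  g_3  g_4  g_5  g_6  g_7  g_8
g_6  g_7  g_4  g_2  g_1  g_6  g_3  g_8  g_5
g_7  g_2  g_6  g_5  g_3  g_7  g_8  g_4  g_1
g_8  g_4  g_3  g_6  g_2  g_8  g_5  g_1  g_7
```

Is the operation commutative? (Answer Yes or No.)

Yes

Check whether the table is symmetric across its main diagonal.
Every entry (row x, col y) equals the entry (row y, col x), so G is abelian.
(In fact G ≅ the cyclic group Z_8.)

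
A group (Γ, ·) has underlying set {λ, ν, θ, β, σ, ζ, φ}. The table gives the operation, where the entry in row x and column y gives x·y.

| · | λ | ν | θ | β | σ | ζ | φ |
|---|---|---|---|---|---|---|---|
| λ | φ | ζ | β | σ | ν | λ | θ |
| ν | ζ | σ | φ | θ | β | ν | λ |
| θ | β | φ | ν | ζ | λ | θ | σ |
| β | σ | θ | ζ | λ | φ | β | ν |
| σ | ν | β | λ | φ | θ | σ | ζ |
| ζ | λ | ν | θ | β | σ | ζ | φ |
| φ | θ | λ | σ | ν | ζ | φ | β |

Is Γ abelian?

Check whether the table is symmetric across its main diagonal.
Every entry (row x, col y) equals the entry (row y, col x), so Γ is abelian.
(In fact Γ ≅ the cyclic group Z_7.)

Yes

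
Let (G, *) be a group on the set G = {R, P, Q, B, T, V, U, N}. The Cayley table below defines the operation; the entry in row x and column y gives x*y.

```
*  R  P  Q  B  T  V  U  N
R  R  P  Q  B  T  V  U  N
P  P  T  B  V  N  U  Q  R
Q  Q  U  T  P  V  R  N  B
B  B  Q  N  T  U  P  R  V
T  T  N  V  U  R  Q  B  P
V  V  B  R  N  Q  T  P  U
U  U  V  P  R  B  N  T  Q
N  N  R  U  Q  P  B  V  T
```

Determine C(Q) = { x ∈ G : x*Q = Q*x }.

Compare row Q with column Q entry by entry.
T*Q = V = Q*T, so T commutes with Q.
B*Q = N but Q*B = P, so B does not.
Collecting the elements that commute with Q: C(Q) = {Q, R, T, V}.

{Q, R, T, V}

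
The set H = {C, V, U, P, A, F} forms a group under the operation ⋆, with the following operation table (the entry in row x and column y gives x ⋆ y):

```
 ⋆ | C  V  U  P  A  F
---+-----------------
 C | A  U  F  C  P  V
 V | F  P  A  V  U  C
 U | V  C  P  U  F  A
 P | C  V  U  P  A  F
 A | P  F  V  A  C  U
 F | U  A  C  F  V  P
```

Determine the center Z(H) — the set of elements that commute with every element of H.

An element z is central iff its row equals its column in the table.
For V: V ⋆ A = U ≠ F = A ⋆ V, so V ∉ Z.
Checking each element this way leaves Z(H) = {P}.

{P}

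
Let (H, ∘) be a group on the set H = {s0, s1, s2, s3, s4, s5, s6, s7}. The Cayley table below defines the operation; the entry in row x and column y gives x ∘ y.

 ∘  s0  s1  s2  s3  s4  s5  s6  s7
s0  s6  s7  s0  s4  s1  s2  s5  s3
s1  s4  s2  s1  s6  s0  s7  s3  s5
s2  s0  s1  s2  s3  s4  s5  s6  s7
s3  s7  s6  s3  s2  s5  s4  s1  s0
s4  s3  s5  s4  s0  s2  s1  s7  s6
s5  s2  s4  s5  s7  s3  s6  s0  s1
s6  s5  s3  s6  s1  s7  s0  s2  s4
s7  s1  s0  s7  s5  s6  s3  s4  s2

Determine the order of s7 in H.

2

The identity element is s2 (its row matches the header).
s7^1 = s7
s7^2 = s7 ∘ s7 = s2
The first power of s7 equal to the identity is s7^2, so ord(s7) = 2.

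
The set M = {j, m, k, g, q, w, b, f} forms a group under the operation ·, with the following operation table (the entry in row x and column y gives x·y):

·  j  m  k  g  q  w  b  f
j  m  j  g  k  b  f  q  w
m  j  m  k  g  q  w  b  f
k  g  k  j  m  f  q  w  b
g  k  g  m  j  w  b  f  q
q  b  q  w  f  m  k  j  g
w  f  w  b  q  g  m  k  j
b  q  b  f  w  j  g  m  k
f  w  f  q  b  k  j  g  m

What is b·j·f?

g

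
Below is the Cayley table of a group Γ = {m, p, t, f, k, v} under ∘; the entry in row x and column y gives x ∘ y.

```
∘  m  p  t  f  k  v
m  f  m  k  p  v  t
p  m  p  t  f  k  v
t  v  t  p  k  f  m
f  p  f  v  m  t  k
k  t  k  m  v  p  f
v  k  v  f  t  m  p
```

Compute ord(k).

The identity element is p (its row matches the header).
k^1 = k
k^2 = k ∘ k = p
The first power of k equal to the identity is k^2, so ord(k) = 2.

2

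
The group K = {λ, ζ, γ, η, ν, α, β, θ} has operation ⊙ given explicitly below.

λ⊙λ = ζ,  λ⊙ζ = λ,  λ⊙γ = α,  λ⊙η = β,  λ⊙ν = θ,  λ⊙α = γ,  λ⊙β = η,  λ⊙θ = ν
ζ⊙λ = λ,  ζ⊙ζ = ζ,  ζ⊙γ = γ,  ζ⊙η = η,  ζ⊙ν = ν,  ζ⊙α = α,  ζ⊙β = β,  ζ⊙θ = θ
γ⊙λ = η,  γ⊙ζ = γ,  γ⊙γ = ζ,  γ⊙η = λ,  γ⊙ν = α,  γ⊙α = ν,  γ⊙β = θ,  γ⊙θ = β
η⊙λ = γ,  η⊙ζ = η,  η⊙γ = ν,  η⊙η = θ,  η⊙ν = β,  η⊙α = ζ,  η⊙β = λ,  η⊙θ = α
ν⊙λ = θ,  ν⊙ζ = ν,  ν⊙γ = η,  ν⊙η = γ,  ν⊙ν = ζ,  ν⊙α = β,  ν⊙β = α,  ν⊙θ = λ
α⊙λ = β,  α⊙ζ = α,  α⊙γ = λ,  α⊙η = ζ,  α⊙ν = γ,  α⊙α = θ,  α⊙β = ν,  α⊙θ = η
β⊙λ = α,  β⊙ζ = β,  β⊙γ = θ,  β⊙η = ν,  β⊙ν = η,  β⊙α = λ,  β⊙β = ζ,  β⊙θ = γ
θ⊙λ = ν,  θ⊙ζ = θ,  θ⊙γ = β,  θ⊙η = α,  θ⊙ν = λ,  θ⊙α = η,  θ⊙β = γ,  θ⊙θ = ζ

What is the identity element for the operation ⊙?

The identity e satisfies e ⊙ x = x for all x, so its row in the table reproduces the column headers.
Row ζ reads: λ, ζ, γ, η, ν, α, β, θ — exactly the header order. So ζ is the identity.
(Structurally, K here is isomorphic to the dihedral group D_4.)

ζ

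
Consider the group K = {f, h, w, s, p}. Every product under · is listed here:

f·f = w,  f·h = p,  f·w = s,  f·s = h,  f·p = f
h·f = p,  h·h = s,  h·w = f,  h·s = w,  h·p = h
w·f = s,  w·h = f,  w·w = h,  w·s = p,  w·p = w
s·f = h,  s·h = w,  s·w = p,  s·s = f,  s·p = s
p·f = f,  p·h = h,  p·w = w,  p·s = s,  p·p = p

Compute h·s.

w

Read row h, column s: h·s = w.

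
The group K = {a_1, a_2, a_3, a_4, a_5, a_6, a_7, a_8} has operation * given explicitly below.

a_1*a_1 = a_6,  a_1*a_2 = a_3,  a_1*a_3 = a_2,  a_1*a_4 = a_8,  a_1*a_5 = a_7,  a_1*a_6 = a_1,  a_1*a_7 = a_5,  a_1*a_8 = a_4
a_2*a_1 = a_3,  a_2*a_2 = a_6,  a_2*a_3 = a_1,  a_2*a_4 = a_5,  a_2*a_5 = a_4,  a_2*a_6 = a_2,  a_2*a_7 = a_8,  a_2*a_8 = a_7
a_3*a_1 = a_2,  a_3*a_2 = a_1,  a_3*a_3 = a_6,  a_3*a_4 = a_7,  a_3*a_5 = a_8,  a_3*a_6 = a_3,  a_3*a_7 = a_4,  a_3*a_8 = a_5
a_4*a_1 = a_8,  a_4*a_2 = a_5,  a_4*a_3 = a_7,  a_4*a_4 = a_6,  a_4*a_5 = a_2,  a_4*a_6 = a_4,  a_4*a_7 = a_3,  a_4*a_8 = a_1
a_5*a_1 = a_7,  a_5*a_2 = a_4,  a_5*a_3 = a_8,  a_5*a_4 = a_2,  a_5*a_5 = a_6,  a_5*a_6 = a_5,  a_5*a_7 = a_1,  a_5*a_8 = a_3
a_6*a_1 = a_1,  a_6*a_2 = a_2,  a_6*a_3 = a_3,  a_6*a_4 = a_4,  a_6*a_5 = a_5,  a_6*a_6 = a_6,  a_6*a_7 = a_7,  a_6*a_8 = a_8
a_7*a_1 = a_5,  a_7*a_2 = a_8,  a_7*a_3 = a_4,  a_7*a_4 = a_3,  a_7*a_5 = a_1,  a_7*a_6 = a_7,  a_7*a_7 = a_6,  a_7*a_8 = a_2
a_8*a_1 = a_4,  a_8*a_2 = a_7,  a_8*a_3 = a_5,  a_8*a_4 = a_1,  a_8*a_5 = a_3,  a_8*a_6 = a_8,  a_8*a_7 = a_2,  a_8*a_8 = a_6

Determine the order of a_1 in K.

2

The identity element is a_6 (its row matches the header).
a_1^1 = a_1
a_1^2 = a_1*a_1 = a_6
The first power of a_1 equal to the identity is a_1^2, so ord(a_1) = 2.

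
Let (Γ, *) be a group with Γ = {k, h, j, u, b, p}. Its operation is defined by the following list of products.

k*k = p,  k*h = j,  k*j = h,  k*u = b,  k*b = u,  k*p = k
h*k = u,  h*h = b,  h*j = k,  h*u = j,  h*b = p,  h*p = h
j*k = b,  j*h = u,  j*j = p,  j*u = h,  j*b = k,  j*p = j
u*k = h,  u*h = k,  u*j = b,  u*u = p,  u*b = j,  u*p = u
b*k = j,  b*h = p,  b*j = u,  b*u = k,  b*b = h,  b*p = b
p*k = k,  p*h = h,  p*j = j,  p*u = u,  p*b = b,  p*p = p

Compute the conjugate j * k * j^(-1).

u

The identity is p. In row j, the entry p sits in column j, so j^(-1) = j.
j * k = b
b * j = u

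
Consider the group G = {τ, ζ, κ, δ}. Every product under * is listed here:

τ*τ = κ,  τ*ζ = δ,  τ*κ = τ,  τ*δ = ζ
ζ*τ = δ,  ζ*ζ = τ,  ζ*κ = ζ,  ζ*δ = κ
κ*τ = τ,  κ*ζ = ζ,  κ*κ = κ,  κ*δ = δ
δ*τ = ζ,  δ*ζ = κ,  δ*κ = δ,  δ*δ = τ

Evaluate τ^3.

τ

τ^1 = τ
τ^2 = τ * τ = κ
τ^3 = κ * τ = τ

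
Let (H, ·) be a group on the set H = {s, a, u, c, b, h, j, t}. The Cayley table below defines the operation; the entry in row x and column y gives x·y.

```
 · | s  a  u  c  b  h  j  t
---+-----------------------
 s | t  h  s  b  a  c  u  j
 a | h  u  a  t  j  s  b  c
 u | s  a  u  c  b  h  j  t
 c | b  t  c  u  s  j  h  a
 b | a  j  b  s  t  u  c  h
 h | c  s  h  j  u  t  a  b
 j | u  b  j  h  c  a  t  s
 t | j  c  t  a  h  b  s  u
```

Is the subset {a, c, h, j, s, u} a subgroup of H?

h·h = t, which is not in {a, c, h, j, s, u}.
The subset is not closed under ·, so it is not a subgroup.
(Structurally, H here is isomorphic to Z_2 x Z_4.)

No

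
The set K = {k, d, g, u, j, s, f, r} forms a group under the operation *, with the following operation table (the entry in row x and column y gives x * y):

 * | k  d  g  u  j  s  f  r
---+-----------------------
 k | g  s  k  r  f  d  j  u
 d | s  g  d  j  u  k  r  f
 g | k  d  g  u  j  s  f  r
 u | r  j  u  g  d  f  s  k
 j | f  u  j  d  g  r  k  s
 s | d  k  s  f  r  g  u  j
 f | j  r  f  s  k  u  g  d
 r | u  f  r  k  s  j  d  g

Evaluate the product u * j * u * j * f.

u * j = d
d * u = j
j * j = g
g * f = f
(Structurally, K here is isomorphic to the elementary abelian group (Z_2)^3.)

f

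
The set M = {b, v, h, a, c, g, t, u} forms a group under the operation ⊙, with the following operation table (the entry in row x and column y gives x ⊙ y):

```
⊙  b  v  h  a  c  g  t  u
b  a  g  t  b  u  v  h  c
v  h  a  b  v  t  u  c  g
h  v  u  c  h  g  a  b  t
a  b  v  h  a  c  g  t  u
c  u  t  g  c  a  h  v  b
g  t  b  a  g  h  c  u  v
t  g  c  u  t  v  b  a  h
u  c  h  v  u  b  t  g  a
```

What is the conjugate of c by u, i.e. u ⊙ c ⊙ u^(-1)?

The identity is a. In row u, the entry a sits in column u, so u^(-1) = u.
u ⊙ c = b
b ⊙ u = c
(Structurally, M here is isomorphic to the dihedral group D_4.)

c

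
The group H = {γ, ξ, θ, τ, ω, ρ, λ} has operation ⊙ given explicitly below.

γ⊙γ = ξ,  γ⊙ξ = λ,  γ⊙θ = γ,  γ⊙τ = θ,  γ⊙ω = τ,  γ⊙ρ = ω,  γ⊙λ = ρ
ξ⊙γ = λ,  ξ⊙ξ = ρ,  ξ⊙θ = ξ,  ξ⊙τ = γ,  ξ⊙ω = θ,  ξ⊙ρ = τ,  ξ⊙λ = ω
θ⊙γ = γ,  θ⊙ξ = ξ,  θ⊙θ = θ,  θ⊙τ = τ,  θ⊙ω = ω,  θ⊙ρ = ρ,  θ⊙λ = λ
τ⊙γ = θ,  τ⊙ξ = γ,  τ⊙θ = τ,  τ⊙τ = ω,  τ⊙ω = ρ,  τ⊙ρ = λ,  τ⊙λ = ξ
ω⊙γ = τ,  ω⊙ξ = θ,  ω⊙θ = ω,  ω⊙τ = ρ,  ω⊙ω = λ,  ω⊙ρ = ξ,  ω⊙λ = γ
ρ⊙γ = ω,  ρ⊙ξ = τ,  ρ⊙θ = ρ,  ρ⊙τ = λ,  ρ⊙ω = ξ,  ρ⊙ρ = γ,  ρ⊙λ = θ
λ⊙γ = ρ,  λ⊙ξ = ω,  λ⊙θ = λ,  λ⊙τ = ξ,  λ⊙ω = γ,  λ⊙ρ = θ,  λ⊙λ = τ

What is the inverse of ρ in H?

First locate the identity: row θ matches the header, so θ is the identity.
Scan row ρ for θ: ρ ⊙ λ = θ. Hence ρ^(-1) = λ.

λ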